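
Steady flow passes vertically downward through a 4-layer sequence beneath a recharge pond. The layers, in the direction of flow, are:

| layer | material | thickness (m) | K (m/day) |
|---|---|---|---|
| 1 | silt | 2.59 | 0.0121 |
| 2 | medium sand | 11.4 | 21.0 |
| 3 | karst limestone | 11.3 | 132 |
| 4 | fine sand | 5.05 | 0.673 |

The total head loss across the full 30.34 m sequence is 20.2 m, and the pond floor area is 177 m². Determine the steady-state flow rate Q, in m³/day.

16.1

Flow is perpendicular to layering, so the layers act in series and the equivalent K is the thickness-weighted harmonic mean.
Total thickness L = 2.59 + 11.4 + 11.3 + 5.05 = 30.34 m.
Σ(b_i/K_i) = 2.59/0.0121 + 11.4/21.0 + 11.3/132 + 5.05/0.673 = 222.2 d.
K_eq = L / Σ(b_i/K_i) = 30.34 / 222.2 = 0.1366 m/day.
Q = K_eq · A · (Δh/L) = 0.1366 × 177 × (20.2/30.34) = 16.09 m³/day.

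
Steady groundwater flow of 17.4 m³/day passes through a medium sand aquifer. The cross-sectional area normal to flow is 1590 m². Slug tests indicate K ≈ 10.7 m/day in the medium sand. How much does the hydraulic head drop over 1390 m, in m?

1.42

From Q = K·A·i, i = Q / (K·A) = 17.4 / (10.70 × 1590) = 0.001023.
Head loss Δh = i · L = 0.001023 × 1390 = 1.422 m.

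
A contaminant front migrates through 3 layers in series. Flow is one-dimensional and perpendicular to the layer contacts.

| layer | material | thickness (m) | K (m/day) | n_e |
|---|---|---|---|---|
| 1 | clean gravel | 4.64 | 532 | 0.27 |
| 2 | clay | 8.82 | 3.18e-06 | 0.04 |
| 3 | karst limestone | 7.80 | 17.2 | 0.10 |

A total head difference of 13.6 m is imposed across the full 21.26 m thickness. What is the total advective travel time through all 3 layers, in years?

With flow normal to the layers, continuity requires the same specific discharge q through every layer.
Σ(b_i/K_i) = 4.64/532 + 8.82/3.18e-06 + 7.80/17.2 = 2.774e+06 d.
q = Δh / Σ(b_i/K_i) = 13.6 / 2.774e+06 = 4.903e-06 m/day.
In each layer the seepage velocity is v_i = q/n_i, so the layer transit time is t_i = b_i·n_i / q:
  layer 1 (clean gravel): t_1 = 4.64 × 0.27 / 4.903e-06 = 2.555e+05 d
  layer 2 (clay): t_2 = 8.82 × 0.04 / 4.903e-06 = 71950 d
  layer 3 (karst limestone): t_3 = 7.80 × 0.10 / 4.903e-06 = 1.591e+05 d
Total t = Σ t_i = 4.865e+05 days = 1332 years.

1330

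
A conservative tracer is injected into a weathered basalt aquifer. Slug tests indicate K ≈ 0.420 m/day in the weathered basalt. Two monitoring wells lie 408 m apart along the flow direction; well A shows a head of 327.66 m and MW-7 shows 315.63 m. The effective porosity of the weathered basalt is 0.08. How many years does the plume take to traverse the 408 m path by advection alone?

7.22

Hydraulic gradient i = (327.66 − 315.63) / 408 = 12.03 / 408 = 0.02949.
Darcy flux q = K · i = 0.4200 × 0.02949 = 0.01238 m/day.
Seepage velocity v = q / n_e = 0.01238 / 0.08 = 0.1548 m/day.
Travel time t = L / v = 408 / 0.1548 = 2636 days = 7.216 years.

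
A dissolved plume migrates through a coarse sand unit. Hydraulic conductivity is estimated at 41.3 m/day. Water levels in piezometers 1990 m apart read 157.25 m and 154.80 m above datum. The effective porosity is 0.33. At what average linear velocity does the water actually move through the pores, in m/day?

Hydraulic gradient i = (157.25 − 154.80) / 1990 = 2.45 / 1990 = 0.001231.
Darcy flux q = K · i = 41.30 × 0.001231 = 0.05085 m/day.
Seepage velocity v = q / n_e = 0.05085 / 0.33 = 0.1541 m/day.

0.154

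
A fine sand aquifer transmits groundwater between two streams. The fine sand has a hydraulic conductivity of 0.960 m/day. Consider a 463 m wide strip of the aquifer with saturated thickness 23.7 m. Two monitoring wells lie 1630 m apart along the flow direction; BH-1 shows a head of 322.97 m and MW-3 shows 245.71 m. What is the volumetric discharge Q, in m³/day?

Cross-sectional area A = 463 × 23.7 = 10973 m².
Hydraulic gradient i = (322.97 − 245.71) / 1630 = 77.26 / 1630 = 0.04740.
Darcy's law: Q = K · A · i = 0.9600 × 10973 × 0.04740 = 499.3 m³/day.

499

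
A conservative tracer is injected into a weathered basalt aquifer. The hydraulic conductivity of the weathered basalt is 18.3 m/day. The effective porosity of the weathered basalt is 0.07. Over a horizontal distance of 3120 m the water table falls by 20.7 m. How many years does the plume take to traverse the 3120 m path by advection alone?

4.92

Hydraulic gradient i = Δh / L = 20.7 / 3120 = 0.006635.
Darcy flux q = K · i = 18.30 × 0.006635 = 0.1214 m/day.
Seepage velocity v = q / n_e = 0.1214 / 0.07 = 1.734 m/day.
Travel time t = L / v = 3120 / 1.734 = 1799 days = 4.925 years.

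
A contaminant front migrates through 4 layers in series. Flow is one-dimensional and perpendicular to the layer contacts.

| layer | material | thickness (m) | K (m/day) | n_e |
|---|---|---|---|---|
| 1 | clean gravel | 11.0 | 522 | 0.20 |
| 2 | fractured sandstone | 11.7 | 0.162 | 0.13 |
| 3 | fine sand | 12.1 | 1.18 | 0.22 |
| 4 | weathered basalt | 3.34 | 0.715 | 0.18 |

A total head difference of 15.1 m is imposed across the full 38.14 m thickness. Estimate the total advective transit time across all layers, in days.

With flow normal to the layers, continuity requires the same specific discharge q through every layer.
Σ(b_i/K_i) = 11.0/522 + 11.7/0.162 + 12.1/1.18 + 3.34/0.715 = 87.17 d.
q = Δh / Σ(b_i/K_i) = 15.1 / 87.17 = 0.1732 m/day.
In each layer the seepage velocity is v_i = q/n_i, so the layer transit time is t_i = b_i·n_i / q:
  layer 1 (clean gravel): t_1 = 11.0 × 0.20 / 0.1732 = 12.70 d
  layer 2 (fractured sandstone): t_2 = 11.7 × 0.13 / 0.1732 = 8.780 d
  layer 3 (fine sand): t_3 = 12.1 × 0.22 / 0.1732 = 15.37 d
  layer 4 (weathered basalt): t_4 = 3.34 × 0.18 / 0.1732 = 3.471 d
Total t = Σ t_i = 40.32 days.

40.3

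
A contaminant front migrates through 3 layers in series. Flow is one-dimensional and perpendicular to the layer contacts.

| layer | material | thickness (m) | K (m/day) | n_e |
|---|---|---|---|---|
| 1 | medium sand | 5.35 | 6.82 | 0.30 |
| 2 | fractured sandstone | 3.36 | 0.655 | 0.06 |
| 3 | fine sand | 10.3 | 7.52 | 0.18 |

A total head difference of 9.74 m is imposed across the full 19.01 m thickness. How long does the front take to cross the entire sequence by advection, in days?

With flow normal to the layers, continuity requires the same specific discharge q through every layer.
Σ(b_i/K_i) = 5.35/6.82 + 3.36/0.655 + 10.3/7.52 = 7.284 d.
q = Δh / Σ(b_i/K_i) = 9.74 / 7.284 = 1.337 m/day.
In each layer the seepage velocity is v_i = q/n_i, so the layer transit time is t_i = b_i·n_i / q:
  layer 1 (medium sand): t_1 = 5.35 × 0.30 / 1.337 = 1.200 d
  layer 2 (fractured sandstone): t_2 = 3.36 × 0.06 / 1.337 = 0.1508 d
  layer 3 (fine sand): t_3 = 10.3 × 0.18 / 1.337 = 1.386 d
Total t = Σ t_i = 2.738 days.

2.74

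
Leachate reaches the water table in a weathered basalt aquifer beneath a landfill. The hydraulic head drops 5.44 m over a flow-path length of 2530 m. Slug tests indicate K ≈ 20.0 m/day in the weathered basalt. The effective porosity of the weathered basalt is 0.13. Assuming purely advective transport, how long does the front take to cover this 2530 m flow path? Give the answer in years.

Hydraulic gradient i = Δh / L = 5.44 / 2530 = 0.002150.
Darcy flux q = K · i = 20.00 × 0.002150 = 0.04300 m/day.
Seepage velocity v = q / n_e = 0.04300 / 0.13 = 0.3308 m/day.
Travel time t = L / v = 2530 / 0.3308 = 7648 days = 20.94 years.

20.9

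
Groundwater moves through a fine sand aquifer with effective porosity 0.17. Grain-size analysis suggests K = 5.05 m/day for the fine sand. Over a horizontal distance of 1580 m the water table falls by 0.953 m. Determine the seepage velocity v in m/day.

0.0179

Hydraulic gradient i = Δh / L = 0.953 / 1580 = 0.0006032.
Darcy flux q = K · i = 5.050 × 0.0006032 = 0.003046 m/day.
Seepage velocity v = q / n_e = 0.003046 / 0.17 = 0.01792 m/day.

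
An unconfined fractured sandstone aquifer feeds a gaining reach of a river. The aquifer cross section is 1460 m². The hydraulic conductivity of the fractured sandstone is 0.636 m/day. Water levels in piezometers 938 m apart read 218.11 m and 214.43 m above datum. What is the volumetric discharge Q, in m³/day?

Hydraulic gradient i = (218.11 − 214.43) / 938 = 3.68 / 938 = 0.003923.
Darcy's law: Q = K · A · i = 0.6360 × 1460 × 0.003923 = 3.643 m³/day.

3.64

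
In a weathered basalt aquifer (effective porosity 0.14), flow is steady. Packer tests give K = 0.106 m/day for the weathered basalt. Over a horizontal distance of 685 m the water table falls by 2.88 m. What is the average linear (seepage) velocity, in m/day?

0.00318

Hydraulic gradient i = Δh / L = 2.88 / 685 = 0.004204.
Darcy flux q = K · i = 0.1060 × 0.004204 = 0.0004457 m/day.
Seepage velocity v = q / n_e = 0.0004457 / 0.14 = 0.003183 m/day.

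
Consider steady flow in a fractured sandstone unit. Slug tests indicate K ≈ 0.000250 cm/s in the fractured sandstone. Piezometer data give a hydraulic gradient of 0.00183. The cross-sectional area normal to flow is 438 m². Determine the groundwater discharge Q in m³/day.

Convert K: 0.000250 cm/s × 864 = 0.2160 m/day.
Hydraulic gradient i = 0.00183.
Darcy's law: Q = K · A · i = 0.2160 × 438.0 × 0.001830 = 0.1731 m³/day.

0.173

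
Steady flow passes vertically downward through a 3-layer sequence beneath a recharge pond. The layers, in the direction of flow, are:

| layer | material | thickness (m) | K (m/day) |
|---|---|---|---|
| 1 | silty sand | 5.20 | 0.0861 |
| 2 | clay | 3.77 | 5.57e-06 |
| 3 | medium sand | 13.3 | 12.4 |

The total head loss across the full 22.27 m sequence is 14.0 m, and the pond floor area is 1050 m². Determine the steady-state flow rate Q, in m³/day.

0.0217

Flow is perpendicular to layering, so the layers act in series and the equivalent K is the thickness-weighted harmonic mean.
Total thickness L = 5.20 + 3.77 + 13.3 = 22.27 m.
Σ(b_i/K_i) = 5.20/0.0861 + 3.77/5.57e-06 + 13.3/12.4 = 6.769e+05 d.
K_eq = L / Σ(b_i/K_i) = 22.27 / 6.769e+05 = 3.290e-05 m/day.
Q = K_eq · A · (Δh/L) = 3.290e-05 × 1050 × (14.0/22.27) = 0.02172 m³/day.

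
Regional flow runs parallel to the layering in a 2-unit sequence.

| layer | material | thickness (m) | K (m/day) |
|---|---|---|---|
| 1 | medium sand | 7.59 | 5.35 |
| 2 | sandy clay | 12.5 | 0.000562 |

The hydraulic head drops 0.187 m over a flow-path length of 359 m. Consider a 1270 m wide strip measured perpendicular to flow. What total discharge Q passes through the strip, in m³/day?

Flow is parallel to layering, so each bed carries its own Darcy discharge and the transmissivities add.
Σ(K_i·b_i) = 5.35×7.59 + 0.000562×12.5 = 40.61 m²/day.
Hydraulic gradient i = Δh / L = 0.187 / 359 = 0.0005209.
Q = Σ(K_i·b_i) · W · i = 40.61 × 1270 × 0.0005209 = 26.87 m³/day.

26.9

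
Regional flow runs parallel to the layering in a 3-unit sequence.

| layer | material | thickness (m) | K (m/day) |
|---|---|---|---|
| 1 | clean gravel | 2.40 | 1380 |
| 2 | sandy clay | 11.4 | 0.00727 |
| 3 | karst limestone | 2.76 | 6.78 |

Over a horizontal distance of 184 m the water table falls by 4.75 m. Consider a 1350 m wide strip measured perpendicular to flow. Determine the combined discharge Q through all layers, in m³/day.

116000

Flow is parallel to layering, so each bed carries its own Darcy discharge and the transmissivities add.
Σ(K_i·b_i) = 1380×2.40 + 0.00727×11.4 + 6.78×2.76 = 3331 m²/day.
Hydraulic gradient i = Δh / L = 4.75 / 184 = 0.02582.
Q = Σ(K_i·b_i) · W · i = 3331 × 1350 × 0.02582 = 1.161e+05 m³/day.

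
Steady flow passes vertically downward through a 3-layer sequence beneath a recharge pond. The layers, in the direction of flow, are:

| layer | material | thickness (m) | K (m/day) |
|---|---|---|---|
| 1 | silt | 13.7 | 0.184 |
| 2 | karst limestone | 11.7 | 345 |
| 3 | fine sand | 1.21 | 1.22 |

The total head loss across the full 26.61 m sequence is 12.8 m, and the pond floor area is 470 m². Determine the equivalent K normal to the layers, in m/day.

Flow is perpendicular to layering, so the layers act in series and the equivalent K is the thickness-weighted harmonic mean.
Total thickness L = 13.7 + 11.7 + 1.21 = 26.61 m.
Σ(b_i/K_i) = 13.7/0.184 + 11.7/345 + 1.21/1.22 = 75.48 d.
K_eq = L / Σ(b_i/K_i) = 26.61 / 75.48 = 0.3525 m/day.

0.353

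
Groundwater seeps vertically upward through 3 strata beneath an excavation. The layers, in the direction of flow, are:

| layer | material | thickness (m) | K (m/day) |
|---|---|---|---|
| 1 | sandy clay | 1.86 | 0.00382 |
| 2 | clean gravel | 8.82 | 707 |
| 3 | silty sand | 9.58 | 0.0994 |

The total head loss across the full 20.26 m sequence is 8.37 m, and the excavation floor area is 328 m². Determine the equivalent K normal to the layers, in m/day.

Flow is perpendicular to layering, so the layers act in series and the equivalent K is the thickness-weighted harmonic mean.
Total thickness L = 1.86 + 8.82 + 9.58 = 20.26 m.
Σ(b_i/K_i) = 1.86/0.00382 + 8.82/707 + 9.58/0.0994 = 583.3 d.
K_eq = L / Σ(b_i/K_i) = 20.26 / 583.3 = 0.03473 m/day.

0.0347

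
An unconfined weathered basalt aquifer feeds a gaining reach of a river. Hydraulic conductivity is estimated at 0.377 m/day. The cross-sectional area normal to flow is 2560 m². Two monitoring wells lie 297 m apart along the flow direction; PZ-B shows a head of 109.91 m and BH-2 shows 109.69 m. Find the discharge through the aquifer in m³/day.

Hydraulic gradient i = (109.91 − 109.69) / 297 = 0.22 / 297 = 0.0007407.
Darcy's law: Q = K · A · i = 0.3770 × 2560 × 0.0007407 = 0.7149 m³/day.

0.715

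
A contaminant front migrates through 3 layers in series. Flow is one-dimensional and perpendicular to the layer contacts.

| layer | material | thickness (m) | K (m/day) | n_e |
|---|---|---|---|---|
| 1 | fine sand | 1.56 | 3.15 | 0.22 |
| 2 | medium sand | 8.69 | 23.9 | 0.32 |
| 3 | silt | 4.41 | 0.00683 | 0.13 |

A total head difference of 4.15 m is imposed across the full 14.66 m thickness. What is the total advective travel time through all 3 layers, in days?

With flow normal to the layers, continuity requires the same specific discharge q through every layer.
Σ(b_i/K_i) = 1.56/3.15 + 8.69/23.9 + 4.41/0.00683 = 646.5 d.
q = Δh / Σ(b_i/K_i) = 4.15 / 646.5 = 0.006419 m/day.
In each layer the seepage velocity is v_i = q/n_i, so the layer transit time is t_i = b_i·n_i / q:
  layer 1 (fine sand): t_1 = 1.56 × 0.22 / 0.006419 = 53.47 d
  layer 2 (medium sand): t_2 = 8.69 × 0.32 / 0.006419 = 433.2 d
  layer 3 (silt): t_3 = 4.41 × 0.13 / 0.006419 = 89.32 d
Total t = Σ t_i = 576.0 days.

576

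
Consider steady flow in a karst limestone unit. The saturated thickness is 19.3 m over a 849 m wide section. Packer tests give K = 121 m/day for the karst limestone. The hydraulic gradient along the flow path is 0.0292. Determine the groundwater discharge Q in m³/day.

57900

Cross-sectional area A = 849 × 19.3 = 16386 m².
Hydraulic gradient i = 0.0292.
Darcy's law: Q = K · A · i = 121.0 × 16386 × 0.02920 = 57894 m³/day.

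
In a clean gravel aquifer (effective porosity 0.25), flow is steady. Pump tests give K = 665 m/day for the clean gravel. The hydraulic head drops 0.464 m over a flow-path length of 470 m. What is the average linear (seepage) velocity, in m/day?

2.63

Hydraulic gradient i = Δh / L = 0.464 / 470 = 0.0009872.
Darcy flux q = K · i = 665.0 × 0.0009872 = 0.6565 m/day.
Seepage velocity v = q / n_e = 0.6565 / 0.25 = 2.626 m/day.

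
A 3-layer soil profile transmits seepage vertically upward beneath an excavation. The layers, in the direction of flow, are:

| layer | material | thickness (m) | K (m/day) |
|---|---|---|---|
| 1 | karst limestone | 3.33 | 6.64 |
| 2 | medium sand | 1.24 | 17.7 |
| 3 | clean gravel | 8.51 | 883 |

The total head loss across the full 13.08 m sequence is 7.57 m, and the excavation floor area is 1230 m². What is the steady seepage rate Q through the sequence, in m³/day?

Flow is perpendicular to layering, so the layers act in series and the equivalent K is the thickness-weighted harmonic mean.
Total thickness L = 3.33 + 1.24 + 8.51 = 13.08 m.
Σ(b_i/K_i) = 3.33/6.64 + 1.24/17.7 + 8.51/883 = 0.5812 d.
K_eq = L / Σ(b_i/K_i) = 13.08 / 0.5812 = 22.51 m/day.
Q = K_eq · A · (Δh/L) = 22.51 × 1230 × (7.57/13.08) = 16020 m³/day.

16000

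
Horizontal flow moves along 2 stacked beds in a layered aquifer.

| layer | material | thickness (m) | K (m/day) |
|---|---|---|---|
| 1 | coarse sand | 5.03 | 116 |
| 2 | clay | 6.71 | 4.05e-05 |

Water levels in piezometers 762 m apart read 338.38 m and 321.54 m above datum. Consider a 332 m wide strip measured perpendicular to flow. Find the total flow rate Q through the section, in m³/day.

4280

Flow is parallel to layering, so each bed carries its own Darcy discharge and the transmissivities add.
Σ(K_i·b_i) = 116×5.03 + 4.05e-05×6.71 = 583.5 m²/day.
Hydraulic gradient i = (338.38 − 321.54) / 762 = 16.84 / 762 = 0.02210.
Q = Σ(K_i·b_i) · W · i = 583.5 × 332 × 0.02210 = 4281 m³/day.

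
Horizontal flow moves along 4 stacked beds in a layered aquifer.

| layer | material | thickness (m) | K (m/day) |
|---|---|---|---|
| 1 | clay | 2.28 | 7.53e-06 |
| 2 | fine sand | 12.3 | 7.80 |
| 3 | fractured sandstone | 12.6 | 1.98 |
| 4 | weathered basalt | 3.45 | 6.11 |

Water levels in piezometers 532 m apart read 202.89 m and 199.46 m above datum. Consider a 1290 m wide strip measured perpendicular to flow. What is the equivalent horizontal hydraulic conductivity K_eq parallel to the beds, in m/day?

Flow is parallel to layering, so each bed carries its own Darcy discharge and the transmissivities add.
Σ(K_i·b_i) = 7.53e-06×2.28 + 7.80×12.3 + 1.98×12.6 + 6.11×3.45 = 142.0 m²/day.
Total thickness b = 30.63 m, so K_eq = Σ(K_i·b_i)/b = 4.635 m/day.

4.63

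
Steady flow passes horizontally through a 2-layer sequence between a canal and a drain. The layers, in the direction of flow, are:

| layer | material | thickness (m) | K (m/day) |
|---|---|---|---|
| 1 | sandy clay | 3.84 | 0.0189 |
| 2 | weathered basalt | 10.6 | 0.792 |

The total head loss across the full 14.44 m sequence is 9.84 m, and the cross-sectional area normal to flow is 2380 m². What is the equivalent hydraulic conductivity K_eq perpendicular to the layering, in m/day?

0.0667

Flow is perpendicular to layering, so the layers act in series and the equivalent K is the thickness-weighted harmonic mean.
Total thickness L = 3.84 + 10.6 = 14.44 m.
Σ(b_i/K_i) = 3.84/0.0189 + 10.6/0.792 = 216.6 d.
K_eq = L / Σ(b_i/K_i) = 14.44 / 216.6 = 0.06668 m/day.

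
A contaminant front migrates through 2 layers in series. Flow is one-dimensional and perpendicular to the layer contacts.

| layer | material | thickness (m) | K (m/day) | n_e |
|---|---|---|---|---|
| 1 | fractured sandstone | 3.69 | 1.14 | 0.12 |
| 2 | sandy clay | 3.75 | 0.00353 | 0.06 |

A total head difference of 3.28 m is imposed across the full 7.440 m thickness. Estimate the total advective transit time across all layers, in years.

0.594

With flow normal to the layers, continuity requires the same specific discharge q through every layer.
Σ(b_i/K_i) = 3.69/1.14 + 3.75/0.00353 = 1066 d.
q = Δh / Σ(b_i/K_i) = 3.28 / 1066 = 0.003078 m/day.
In each layer the seepage velocity is v_i = q/n_i, so the layer transit time is t_i = b_i·n_i / q:
  layer 1 (fractured sandstone): t_1 = 3.69 × 0.12 / 0.003078 = 143.9 d
  layer 2 (sandy clay): t_2 = 3.75 × 0.06 / 0.003078 = 73.09 d
Total t = Σ t_i = 216.9 days = 0.5940 years.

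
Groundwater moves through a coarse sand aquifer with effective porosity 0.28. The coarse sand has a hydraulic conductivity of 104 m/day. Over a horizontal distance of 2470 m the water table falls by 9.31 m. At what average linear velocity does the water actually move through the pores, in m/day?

1.40

Hydraulic gradient i = Δh / L = 9.31 / 2470 = 0.003769.
Darcy flux q = K · i = 104.0 × 0.003769 = 0.3920 m/day.
Seepage velocity v = q / n_e = 0.3920 / 0.28 = 1.400 m/day.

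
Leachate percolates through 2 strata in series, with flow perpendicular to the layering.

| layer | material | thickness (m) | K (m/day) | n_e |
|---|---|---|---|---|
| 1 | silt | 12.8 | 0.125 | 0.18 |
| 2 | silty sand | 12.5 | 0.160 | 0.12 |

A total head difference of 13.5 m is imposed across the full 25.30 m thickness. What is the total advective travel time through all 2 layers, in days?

50.9

With flow normal to the layers, continuity requires the same specific discharge q through every layer.
Σ(b_i/K_i) = 12.8/0.125 + 12.5/0.160 = 180.5 d.
q = Δh / Σ(b_i/K_i) = 13.5 / 180.5 = 0.07478 m/day.
In each layer the seepage velocity is v_i = q/n_i, so the layer transit time is t_i = b_i·n_i / q:
  layer 1 (silt): t_1 = 12.8 × 0.18 / 0.07478 = 30.81 d
  layer 2 (silty sand): t_2 = 12.5 × 0.12 / 0.07478 = 20.06 d
Total t = Σ t_i = 50.87 days.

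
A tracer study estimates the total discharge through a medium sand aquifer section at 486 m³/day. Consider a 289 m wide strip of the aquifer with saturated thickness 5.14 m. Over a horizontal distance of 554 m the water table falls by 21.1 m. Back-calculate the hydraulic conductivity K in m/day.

8.59

Cross-sectional area A = 289 × 5.14 = 1485 m².
Hydraulic gradient i = Δh / L = 21.1 / 554 = 0.03809.
From Q = K·A·i, K = Q / (A·i) = 486 / (1485 × 0.03809) = 8.590 m/day.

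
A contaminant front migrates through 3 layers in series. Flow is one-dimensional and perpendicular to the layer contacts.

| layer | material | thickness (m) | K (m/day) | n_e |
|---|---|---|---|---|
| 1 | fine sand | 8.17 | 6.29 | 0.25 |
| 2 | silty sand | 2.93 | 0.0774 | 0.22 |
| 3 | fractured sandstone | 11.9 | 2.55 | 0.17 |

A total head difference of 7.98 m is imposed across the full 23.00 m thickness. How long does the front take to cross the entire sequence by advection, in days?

25.9

With flow normal to the layers, continuity requires the same specific discharge q through every layer.
Σ(b_i/K_i) = 8.17/6.29 + 2.93/0.0774 + 11.9/2.55 = 43.82 d.
q = Δh / Σ(b_i/K_i) = 7.98 / 43.82 = 0.1821 m/day.
In each layer the seepage velocity is v_i = q/n_i, so the layer transit time is t_i = b_i·n_i / q:
  layer 1 (fine sand): t_1 = 8.17 × 0.25 / 0.1821 = 11.22 d
  layer 2 (silty sand): t_2 = 2.93 × 0.22 / 0.1821 = 3.540 d
  layer 3 (fractured sandstone): t_3 = 11.9 × 0.17 / 0.1821 = 11.11 d
Total t = Σ t_i = 25.86 days.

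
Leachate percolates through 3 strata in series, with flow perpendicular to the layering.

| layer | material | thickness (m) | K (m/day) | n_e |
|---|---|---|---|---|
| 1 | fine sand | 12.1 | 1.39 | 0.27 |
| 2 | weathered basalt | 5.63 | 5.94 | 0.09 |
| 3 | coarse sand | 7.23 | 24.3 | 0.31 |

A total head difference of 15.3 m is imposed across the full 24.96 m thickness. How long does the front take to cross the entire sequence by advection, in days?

3.91

With flow normal to the layers, continuity requires the same specific discharge q through every layer.
Σ(b_i/K_i) = 12.1/1.39 + 5.63/5.94 + 7.23/24.3 = 9.950 d.
q = Δh / Σ(b_i/K_i) = 15.3 / 9.950 = 1.538 m/day.
In each layer the seepage velocity is v_i = q/n_i, so the layer transit time is t_i = b_i·n_i / q:
  layer 1 (fine sand): t_1 = 12.1 × 0.27 / 1.538 = 2.125 d
  layer 2 (weathered basalt): t_2 = 5.63 × 0.09 / 1.538 = 0.3295 d
  layer 3 (coarse sand): t_3 = 7.23 × 0.31 / 1.538 = 1.458 d
Total t = Σ t_i = 3.912 days.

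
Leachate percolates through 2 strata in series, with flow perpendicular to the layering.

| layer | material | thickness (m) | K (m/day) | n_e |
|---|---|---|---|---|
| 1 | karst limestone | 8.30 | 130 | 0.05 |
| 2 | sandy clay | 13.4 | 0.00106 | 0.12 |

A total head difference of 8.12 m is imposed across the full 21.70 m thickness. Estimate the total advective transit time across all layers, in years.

With flow normal to the layers, continuity requires the same specific discharge q through every layer.
Σ(b_i/K_i) = 8.30/130 + 13.4/0.00106 = 12642 d.
q = Δh / Σ(b_i/K_i) = 8.12 / 12642 = 0.0006423 m/day.
In each layer the seepage velocity is v_i = q/n_i, so the layer transit time is t_i = b_i·n_i / q:
  layer 1 (karst limestone): t_1 = 8.30 × 0.05 / 0.0006423 = 646.1 d
  layer 2 (sandy clay): t_2 = 13.4 × 0.12 / 0.0006423 = 2503 d
Total t = Σ t_i = 3149 days = 8.623 years.

8.62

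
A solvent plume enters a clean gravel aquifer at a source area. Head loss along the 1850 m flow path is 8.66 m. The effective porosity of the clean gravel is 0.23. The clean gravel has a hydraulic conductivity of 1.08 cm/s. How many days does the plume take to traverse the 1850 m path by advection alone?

Convert K: 1.08 cm/s × 864 = 933.1 m/day.
Hydraulic gradient i = Δh / L = 8.66 / 1850 = 0.004681.
Darcy flux q = K · i = 933.1 × 0.004681 = 4.368 m/day.
Seepage velocity v = q / n_e = 4.368 / 0.23 = 18.99 m/day.
Travel time t = L / v = 1850 / 18.99 = 97.41 days.

97.4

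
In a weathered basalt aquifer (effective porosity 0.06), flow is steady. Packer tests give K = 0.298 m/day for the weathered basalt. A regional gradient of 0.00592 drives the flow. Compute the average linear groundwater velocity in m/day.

0.0294

Hydraulic gradient i = 0.00592.
Darcy flux q = K · i = 0.2980 × 0.005920 = 0.001764 m/day.
Seepage velocity v = q / n_e = 0.001764 / 0.06 = 0.02940 m/day.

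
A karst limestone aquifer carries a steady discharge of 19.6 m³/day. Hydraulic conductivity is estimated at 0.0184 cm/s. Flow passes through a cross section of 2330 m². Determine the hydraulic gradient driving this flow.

Convert K: 0.0184 cm/s × 864 = 15.90 m/day.
From Q = K·A·i, i = Q / (K·A) = 19.6 / (15.90 × 2330) = 0.0005291.

0.000529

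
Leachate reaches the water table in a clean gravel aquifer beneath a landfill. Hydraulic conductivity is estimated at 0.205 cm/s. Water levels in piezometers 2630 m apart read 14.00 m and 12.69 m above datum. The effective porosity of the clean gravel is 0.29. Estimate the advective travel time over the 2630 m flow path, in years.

23.7

Convert K: 0.205 cm/s × 864 = 177.1 m/day.
Hydraulic gradient i = (14.00 − 12.69) / 2630 = 1.31 / 2630 = 0.0004981.
Darcy flux q = K · i = 177.1 × 0.0004981 = 0.08822 m/day.
Seepage velocity v = q / n_e = 0.08822 / 0.29 = 0.3042 m/day.
Travel time t = L / v = 2630 / 0.3042 = 8645 days = 23.67 years.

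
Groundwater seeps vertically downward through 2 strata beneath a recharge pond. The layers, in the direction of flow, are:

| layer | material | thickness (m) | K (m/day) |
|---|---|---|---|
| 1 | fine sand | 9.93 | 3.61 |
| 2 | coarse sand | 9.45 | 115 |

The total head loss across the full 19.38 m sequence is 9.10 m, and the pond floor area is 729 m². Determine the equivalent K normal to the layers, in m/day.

6.84

Flow is perpendicular to layering, so the layers act in series and the equivalent K is the thickness-weighted harmonic mean.
Total thickness L = 9.93 + 9.45 = 19.38 m.
Σ(b_i/K_i) = 9.93/3.61 + 9.45/115 = 2.833 d.
K_eq = L / Σ(b_i/K_i) = 19.38 / 2.833 = 6.841 m/day.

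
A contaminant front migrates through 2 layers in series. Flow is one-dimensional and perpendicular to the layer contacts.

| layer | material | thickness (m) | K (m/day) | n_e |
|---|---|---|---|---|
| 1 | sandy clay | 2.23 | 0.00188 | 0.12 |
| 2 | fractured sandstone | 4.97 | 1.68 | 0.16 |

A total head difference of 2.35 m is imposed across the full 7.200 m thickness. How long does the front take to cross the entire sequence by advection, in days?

With flow normal to the layers, continuity requires the same specific discharge q through every layer.
Σ(b_i/K_i) = 2.23/0.00188 + 4.97/1.68 = 1189 d.
q = Δh / Σ(b_i/K_i) = 2.35 / 1189 = 0.001976 m/day.
In each layer the seepage velocity is v_i = q/n_i, so the layer transit time is t_i = b_i·n_i / q:
  layer 1 (sandy clay): t_1 = 2.23 × 0.12 / 0.001976 = 135.4 d
  layer 2 (fractured sandstone): t_2 = 4.97 × 0.16 / 0.001976 = 402.4 d
Total t = Σ t_i = 537.8 days.

538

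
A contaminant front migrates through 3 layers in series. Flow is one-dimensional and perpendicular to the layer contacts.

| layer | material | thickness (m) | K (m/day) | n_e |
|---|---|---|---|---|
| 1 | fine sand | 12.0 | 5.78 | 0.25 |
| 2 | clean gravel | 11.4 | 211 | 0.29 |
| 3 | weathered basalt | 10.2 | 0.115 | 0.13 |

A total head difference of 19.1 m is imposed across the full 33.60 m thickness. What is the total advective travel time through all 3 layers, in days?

With flow normal to the layers, continuity requires the same specific discharge q through every layer.
Σ(b_i/K_i) = 12.0/5.78 + 11.4/211 + 10.2/0.115 = 90.83 d.
q = Δh / Σ(b_i/K_i) = 19.1 / 90.83 = 0.2103 m/day.
In each layer the seepage velocity is v_i = q/n_i, so the layer transit time is t_i = b_i·n_i / q:
  layer 1 (fine sand): t_1 = 12.0 × 0.25 / 0.2103 = 14.27 d
  layer 2 (clean gravel): t_2 = 11.4 × 0.29 / 0.2103 = 15.72 d
  layer 3 (weathered basalt): t_3 = 10.2 × 0.13 / 0.2103 = 6.305 d
Total t = Σ t_i = 36.29 days.

36.3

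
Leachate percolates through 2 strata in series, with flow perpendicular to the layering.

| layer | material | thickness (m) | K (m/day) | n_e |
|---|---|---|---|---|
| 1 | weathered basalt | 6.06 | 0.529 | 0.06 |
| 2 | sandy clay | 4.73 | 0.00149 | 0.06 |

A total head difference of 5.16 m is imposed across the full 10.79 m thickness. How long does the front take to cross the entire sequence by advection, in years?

1.09

With flow normal to the layers, continuity requires the same specific discharge q through every layer.
Σ(b_i/K_i) = 6.06/0.529 + 4.73/0.00149 = 3186 d.
q = Δh / Σ(b_i/K_i) = 5.16 / 3186 = 0.001620 m/day.
In each layer the seepage velocity is v_i = q/n_i, so the layer transit time is t_i = b_i·n_i / q:
  layer 1 (weathered basalt): t_1 = 6.06 × 0.06 / 0.001620 = 224.5 d
  layer 2 (sandy clay): t_2 = 4.73 × 0.06 / 0.001620 = 175.2 d
Total t = Σ t_i = 399.7 days = 1.094 years.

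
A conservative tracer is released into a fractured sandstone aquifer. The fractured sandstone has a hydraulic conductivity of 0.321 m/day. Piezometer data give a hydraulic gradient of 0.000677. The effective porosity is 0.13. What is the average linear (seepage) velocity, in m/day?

0.00167

Hydraulic gradient i = 0.000677.
Darcy flux q = K · i = 0.3210 × 0.0006770 = 0.0002173 m/day.
Seepage velocity v = q / n_e = 0.0002173 / 0.13 = 0.001672 m/day.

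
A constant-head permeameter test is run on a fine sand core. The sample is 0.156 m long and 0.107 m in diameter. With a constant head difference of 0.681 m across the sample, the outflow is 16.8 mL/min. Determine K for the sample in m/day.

Cross-sectional area A = π·(d/2)² = π × (0.107/2)² = 0.008992 m².
Convert discharge: 16.8 mL/min = 2.800e-07 m³/s.
Darcy's law rearranged: K = Q·L / (A·Δh) = 2.800e-07 × 0.156 / (0.008992 × 0.681) = 7.133e-06 m/s = 0.6163 m/day.

0.616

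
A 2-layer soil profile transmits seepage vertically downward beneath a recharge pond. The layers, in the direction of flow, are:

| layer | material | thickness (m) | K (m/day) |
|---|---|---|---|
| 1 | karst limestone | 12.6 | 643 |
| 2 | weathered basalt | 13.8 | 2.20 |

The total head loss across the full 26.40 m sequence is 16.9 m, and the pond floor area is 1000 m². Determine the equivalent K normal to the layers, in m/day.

Flow is perpendicular to layering, so the layers act in series and the equivalent K is the thickness-weighted harmonic mean.
Total thickness L = 12.6 + 13.8 = 26.40 m.
Σ(b_i/K_i) = 12.6/643 + 13.8/2.20 = 6.292 d.
K_eq = L / Σ(b_i/K_i) = 26.40 / 6.292 = 4.196 m/day.

4.20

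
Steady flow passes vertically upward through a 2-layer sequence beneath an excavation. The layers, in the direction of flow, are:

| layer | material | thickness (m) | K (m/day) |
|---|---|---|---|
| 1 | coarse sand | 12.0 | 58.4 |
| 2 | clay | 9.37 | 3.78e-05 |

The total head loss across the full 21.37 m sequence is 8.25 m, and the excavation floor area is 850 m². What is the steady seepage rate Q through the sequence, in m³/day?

Flow is perpendicular to layering, so the layers act in series and the equivalent K is the thickness-weighted harmonic mean.
Total thickness L = 12.0 + 9.37 = 21.37 m.
Σ(b_i/K_i) = 12.0/58.4 + 9.37/3.78e-05 = 2.479e+05 d.
K_eq = L / Σ(b_i/K_i) = 21.37 / 2.479e+05 = 8.621e-05 m/day.
Q = K_eq · A · (Δh/L) = 8.621e-05 × 850 × (8.25/21.37) = 0.02829 m³/day.

0.0283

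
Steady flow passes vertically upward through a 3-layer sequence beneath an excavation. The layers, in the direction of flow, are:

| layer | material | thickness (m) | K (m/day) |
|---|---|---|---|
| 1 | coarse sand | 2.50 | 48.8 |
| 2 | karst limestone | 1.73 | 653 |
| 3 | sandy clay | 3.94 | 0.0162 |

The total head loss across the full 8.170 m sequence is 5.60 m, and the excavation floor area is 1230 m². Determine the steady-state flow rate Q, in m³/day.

Flow is perpendicular to layering, so the layers act in series and the equivalent K is the thickness-weighted harmonic mean.
Total thickness L = 2.50 + 1.73 + 3.94 = 8.170 m.
Σ(b_i/K_i) = 2.50/48.8 + 1.73/653 + 3.94/0.0162 = 243.3 d.
K_eq = L / Σ(b_i/K_i) = 8.170 / 243.3 = 0.03358 m/day.
Q = K_eq · A · (Δh/L) = 0.03358 × 1230 × (5.60/8.170) = 28.31 m³/day.

28.3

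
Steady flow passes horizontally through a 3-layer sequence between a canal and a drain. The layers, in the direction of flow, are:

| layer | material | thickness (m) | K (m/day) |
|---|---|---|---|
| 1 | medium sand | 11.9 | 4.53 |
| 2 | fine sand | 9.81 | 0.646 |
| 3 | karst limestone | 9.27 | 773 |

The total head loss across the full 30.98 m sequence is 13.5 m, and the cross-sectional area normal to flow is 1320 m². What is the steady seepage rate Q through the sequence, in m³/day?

Flow is perpendicular to layering, so the layers act in series and the equivalent K is the thickness-weighted harmonic mean.
Total thickness L = 11.9 + 9.81 + 9.27 = 30.98 m.
Σ(b_i/K_i) = 11.9/4.53 + 9.81/0.646 + 9.27/773 = 17.82 d.
K_eq = L / Σ(b_i/K_i) = 30.98 / 17.82 = 1.738 m/day.
Q = K_eq · A · (Δh/L) = 1.738 × 1320 × (13.5/30.98) = 999.7 m³/day.

1000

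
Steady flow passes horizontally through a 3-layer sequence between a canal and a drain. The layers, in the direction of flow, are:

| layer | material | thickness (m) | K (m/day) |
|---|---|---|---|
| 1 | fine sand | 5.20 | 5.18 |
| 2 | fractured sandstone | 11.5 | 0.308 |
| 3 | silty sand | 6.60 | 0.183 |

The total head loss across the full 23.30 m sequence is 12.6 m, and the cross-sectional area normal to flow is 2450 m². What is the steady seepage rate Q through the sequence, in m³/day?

Flow is perpendicular to layering, so the layers act in series and the equivalent K is the thickness-weighted harmonic mean.
Total thickness L = 5.20 + 11.5 + 6.60 = 23.30 m.
Σ(b_i/K_i) = 5.20/5.18 + 11.5/0.308 + 6.60/0.183 = 74.41 d.
K_eq = L / Σ(b_i/K_i) = 23.30 / 74.41 = 0.3131 m/day.
Q = K_eq · A · (Δh/L) = 0.3131 × 2450 × (12.6/23.30) = 414.9 m³/day.

415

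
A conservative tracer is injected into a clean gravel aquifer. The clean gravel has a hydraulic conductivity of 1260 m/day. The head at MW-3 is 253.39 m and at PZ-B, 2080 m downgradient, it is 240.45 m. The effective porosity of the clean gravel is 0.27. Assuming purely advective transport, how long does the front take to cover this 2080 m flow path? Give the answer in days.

Hydraulic gradient i = (253.39 − 240.45) / 2080 = 12.94 / 2080 = 0.006221.
Darcy flux q = K · i = 1260 × 0.006221 = 7.839 m/day.
Seepage velocity v = q / n_e = 7.839 / 0.27 = 29.03 m/day.
Travel time t = L / v = 2080 / 29.03 = 71.64 days.

71.6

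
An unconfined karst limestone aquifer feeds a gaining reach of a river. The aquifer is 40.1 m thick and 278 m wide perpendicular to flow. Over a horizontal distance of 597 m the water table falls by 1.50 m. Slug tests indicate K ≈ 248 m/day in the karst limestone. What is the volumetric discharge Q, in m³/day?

Cross-sectional area A = 278 × 40.1 = 11148 m².
Hydraulic gradient i = Δh / L = 1.50 / 597 = 0.002513.
Darcy's law: Q = K · A · i = 248.0 × 11148 × 0.002513 = 6946 m³/day.

6950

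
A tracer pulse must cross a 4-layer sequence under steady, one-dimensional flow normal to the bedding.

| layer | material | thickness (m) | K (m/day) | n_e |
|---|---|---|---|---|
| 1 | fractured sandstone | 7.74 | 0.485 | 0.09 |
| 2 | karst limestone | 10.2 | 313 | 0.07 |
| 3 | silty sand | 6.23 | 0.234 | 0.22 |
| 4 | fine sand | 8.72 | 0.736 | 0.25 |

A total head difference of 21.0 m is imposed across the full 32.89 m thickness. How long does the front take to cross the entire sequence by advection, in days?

With flow normal to the layers, continuity requires the same specific discharge q through every layer.
Σ(b_i/K_i) = 7.74/0.485 + 10.2/313 + 6.23/0.234 + 8.72/0.736 = 54.46 d.
q = Δh / Σ(b_i/K_i) = 21.0 / 54.46 = 0.3856 m/day.
In each layer the seepage velocity is v_i = q/n_i, so the layer transit time is t_i = b_i·n_i / q:
  layer 1 (fractured sandstone): t_1 = 7.74 × 0.09 / 0.3856 = 1.807 d
  layer 2 (karst limestone): t_2 = 10.2 × 0.07 / 0.3856 = 1.852 d
  layer 3 (silty sand): t_3 = 6.23 × 0.22 / 0.3856 = 3.555 d
  layer 4 (fine sand): t_4 = 8.72 × 0.25 / 0.3856 = 5.654 d
Total t = Σ t_i = 12.87 days.

12.9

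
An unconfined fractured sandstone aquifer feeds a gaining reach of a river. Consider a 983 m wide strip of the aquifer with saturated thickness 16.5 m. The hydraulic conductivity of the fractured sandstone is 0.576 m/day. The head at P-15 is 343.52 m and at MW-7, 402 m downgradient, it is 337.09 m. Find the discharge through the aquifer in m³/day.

149

Cross-sectional area A = 983 × 16.5 = 16220 m².
Hydraulic gradient i = (343.52 − 337.09) / 402 = 6.43 / 402 = 0.01600.
Darcy's law: Q = K · A · i = 0.5760 × 16220 × 0.01600 = 149.4 m³/day.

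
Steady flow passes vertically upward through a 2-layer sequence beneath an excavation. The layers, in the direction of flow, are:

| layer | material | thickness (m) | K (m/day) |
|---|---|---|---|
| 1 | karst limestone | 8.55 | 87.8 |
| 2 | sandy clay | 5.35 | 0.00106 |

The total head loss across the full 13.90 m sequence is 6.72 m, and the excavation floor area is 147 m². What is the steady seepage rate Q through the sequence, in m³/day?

0.196

Flow is perpendicular to layering, so the layers act in series and the equivalent K is the thickness-weighted harmonic mean.
Total thickness L = 8.55 + 5.35 = 13.90 m.
Σ(b_i/K_i) = 8.55/87.8 + 5.35/0.00106 = 5047 d.
K_eq = L / Σ(b_i/K_i) = 13.90 / 5047 = 0.002754 m/day.
Q = K_eq · A · (Δh/L) = 0.002754 × 147 × (6.72/13.90) = 0.1957 m³/day.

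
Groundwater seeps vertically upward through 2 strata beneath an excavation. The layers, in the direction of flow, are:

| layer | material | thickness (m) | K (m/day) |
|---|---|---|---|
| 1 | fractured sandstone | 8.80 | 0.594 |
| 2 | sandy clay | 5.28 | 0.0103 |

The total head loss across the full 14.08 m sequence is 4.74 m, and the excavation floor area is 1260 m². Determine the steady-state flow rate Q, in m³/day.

Flow is perpendicular to layering, so the layers act in series and the equivalent K is the thickness-weighted harmonic mean.
Total thickness L = 8.80 + 5.28 = 14.08 m.
Σ(b_i/K_i) = 8.80/0.594 + 5.28/0.0103 = 527.4 d.
K_eq = L / Σ(b_i/K_i) = 14.08 / 527.4 = 0.02670 m/day.
Q = K_eq · A · (Δh/L) = 0.02670 × 1260 × (4.74/14.08) = 11.32 m³/day.

11.3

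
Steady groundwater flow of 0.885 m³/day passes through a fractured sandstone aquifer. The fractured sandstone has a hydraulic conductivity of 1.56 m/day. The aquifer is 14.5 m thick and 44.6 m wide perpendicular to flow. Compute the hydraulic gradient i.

Cross-sectional area A = 44.6 × 14.5 = 646.7 m².
From Q = K·A·i, i = Q / (K·A) = 0.885 / (1.560 × 646.7) = 0.0008772.

0.000877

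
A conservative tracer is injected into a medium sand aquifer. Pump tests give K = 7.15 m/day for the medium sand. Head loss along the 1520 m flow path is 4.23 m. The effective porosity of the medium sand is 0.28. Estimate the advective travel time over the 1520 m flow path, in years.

58.6

Hydraulic gradient i = Δh / L = 4.23 / 1520 = 0.002783.
Darcy flux q = K · i = 7.150 × 0.002783 = 0.01990 m/day.
Seepage velocity v = q / n_e = 0.01990 / 0.28 = 0.07106 m/day.
Travel time t = L / v = 1520 / 0.07106 = 21389 days = 58.56 years.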